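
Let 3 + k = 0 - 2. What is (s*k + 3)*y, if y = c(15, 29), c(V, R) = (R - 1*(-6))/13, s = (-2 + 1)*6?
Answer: 1155/13 ≈ 88.846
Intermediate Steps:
s = -6 (s = -1*6 = -6)
c(V, R) = 6/13 + R/13 (c(V, R) = (R + 6)*(1/13) = (6 + R)*(1/13) = 6/13 + R/13)
k = -5 (k = -3 + (0 - 2) = -3 - 2 = -5)
y = 35/13 (y = 6/13 + (1/13)*29 = 6/13 + 29/13 = 35/13 ≈ 2.6923)
(s*k + 3)*y = (-6*(-5) + 3)*(35/13) = (30 + 3)*(35/13) = 33*(35/13) = 1155/13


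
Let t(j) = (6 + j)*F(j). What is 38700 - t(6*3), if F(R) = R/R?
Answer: 38676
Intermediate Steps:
F(R) = 1
t(j) = 6 + j (t(j) = (6 + j)*1 = 6 + j)
38700 - t(6*3) = 38700 - (6 + 6*3) = 38700 - (6 + 18) = 38700 - 1*24 = 38700 - 24 = 38676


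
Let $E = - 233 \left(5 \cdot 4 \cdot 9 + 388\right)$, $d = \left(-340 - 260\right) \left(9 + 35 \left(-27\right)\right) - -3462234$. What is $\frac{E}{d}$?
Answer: $- \frac{66172}{2011917} \approx -0.03289$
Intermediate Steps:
$d = 4023834$ ($d = - 600 \left(9 - 945\right) + 3462234 = \left(-600\right) \left(-936\right) + 3462234 = 561600 + 3462234 = 4023834$)
$E = -132344$ ($E = - 233 \left(20 \cdot 9 + 388\right) = - 233 \left(180 + 388\right) = \left(-233\right) 568 = -132344$)
$\frac{E}{d} = - \frac{132344}{4023834} = \left(-132344\right) \frac{1}{4023834} = - \frac{66172}{2011917}$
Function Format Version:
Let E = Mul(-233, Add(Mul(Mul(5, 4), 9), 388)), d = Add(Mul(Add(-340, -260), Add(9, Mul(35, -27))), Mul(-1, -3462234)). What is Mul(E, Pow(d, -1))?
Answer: Rational(-66172, 2011917) ≈ -0.032890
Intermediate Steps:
d = 4023834 (d = Add(Mul(-600, Add(9, -945)), 3462234) = Add(Mul(-600, -936), 3462234) = Add(561600, 3462234) = 4023834)
E = -132344 (E = Mul(-233, Add(Mul(20, 9), 388)) = Mul(-233, Add(180, 388)) = Mul(-233, 568) = -132344)
Mul(E, Pow(d, -1)) = Mul(-132344, Pow(4023834, -1)) = Mul(-132344, Rational(1, 4023834)) = Rational(-66172, 2011917)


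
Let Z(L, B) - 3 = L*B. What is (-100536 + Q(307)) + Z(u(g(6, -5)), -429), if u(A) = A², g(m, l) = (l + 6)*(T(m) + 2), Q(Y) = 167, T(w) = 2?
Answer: -107230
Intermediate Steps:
g(m, l) = 24 + 4*l (g(m, l) = (l + 6)*(2 + 2) = (6 + l)*4 = 24 + 4*l)
Z(L, B) = 3 + B*L (Z(L, B) = 3 + L*B = 3 + B*L)
(-100536 + Q(307)) + Z(u(g(6, -5)), -429) = (-100536 + 167) + (3 - 429*(24 + 4*(-5))²) = -100369 + (3 - 429*(24 - 20)²) = -100369 + (3 - 429*4²) = -100369 + (3 - 429*16) = -100369 + (3 - 6864) = -100369 - 6861 = -107230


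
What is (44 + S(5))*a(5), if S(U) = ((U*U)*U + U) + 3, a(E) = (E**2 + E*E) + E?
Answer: 9735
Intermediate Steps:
a(E) = E + 2*E**2 (a(E) = (E**2 + E**2) + E = 2*E**2 + E = E + 2*E**2)
S(U) = 3 + U + U**3 (S(U) = (U**2*U + U) + 3 = (U**3 + U) + 3 = (U + U**3) + 3 = 3 + U + U**3)
(44 + S(5))*a(5) = (44 + (3 + 5 + 5**3))*(5*(1 + 2*5)) = (44 + (3 + 5 + 125))*(5*(1 + 10)) = (44 + 133)*(5*11) = 177*55 = 9735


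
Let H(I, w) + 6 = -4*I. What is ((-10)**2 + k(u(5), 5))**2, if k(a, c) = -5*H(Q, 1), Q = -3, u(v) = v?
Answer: 4900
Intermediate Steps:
H(I, w) = -6 - 4*I
k(a, c) = -30 (k(a, c) = -5*(-6 - 4*(-3)) = -5*(-6 + 12) = -5*6 = -30)
((-10)**2 + k(u(5), 5))**2 = ((-10)**2 - 30)**2 = (100 - 30)**2 = 70**2 = 4900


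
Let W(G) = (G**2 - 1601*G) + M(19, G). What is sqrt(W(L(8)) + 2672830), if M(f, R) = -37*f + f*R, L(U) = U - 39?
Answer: sqrt(2722130) ≈ 1649.9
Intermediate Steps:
L(U) = -39 + U
M(f, R) = -37*f + R*f
W(G) = -703 + G**2 - 1582*G (W(G) = (G**2 - 1601*G) + 19*(-37 + G) = (G**2 - 1601*G) + (-703 + 19*G) = -703 + G**2 - 1582*G)
sqrt(W(L(8)) + 2672830) = sqrt((-703 + (-39 + 8)**2 - 1582*(-39 + 8)) + 2672830) = sqrt((-703 + (-31)**2 - 1582*(-31)) + 2672830) = sqrt((-703 + 961 + 49042) + 2672830) = sqrt(49300 + 2672830) = sqrt(2722130)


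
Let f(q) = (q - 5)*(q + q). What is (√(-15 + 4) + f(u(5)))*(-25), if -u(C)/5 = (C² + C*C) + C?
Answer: -3850000 - 25*I*√11 ≈ -3.85e+6 - 82.916*I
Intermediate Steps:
u(C) = -10*C² - 5*C (u(C) = -5*((C² + C*C) + C) = -5*((C² + C²) + C) = -5*(2*C² + C) = -5*(C + 2*C²) = -10*C² - 5*C)
f(q) = 2*q*(-5 + q) (f(q) = (-5 + q)*(2*q) = 2*q*(-5 + q))
(√(-15 + 4) + f(u(5)))*(-25) = (√(-15 + 4) + 2*(-5*5*(1 + 2*5))*(-5 - 5*5*(1 + 2*5)))*(-25) = (√(-11) + 2*(-5*5*(1 + 10))*(-5 - 5*5*(1 + 10)))*(-25) = (I*√11 + 2*(-5*5*11)*(-5 - 5*5*11))*(-25) = (I*√11 + 2*(-275)*(-5 - 275))*(-25) = (I*√11 + 2*(-275)*(-280))*(-25) = (I*√11 + 154000)*(-25) = (154000 + I*√11)*(-25) = -3850000 - 25*I*√11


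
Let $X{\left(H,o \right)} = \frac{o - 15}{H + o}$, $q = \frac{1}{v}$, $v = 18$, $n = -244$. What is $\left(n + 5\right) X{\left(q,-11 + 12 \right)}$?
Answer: $\frac{60228}{19} \approx 3169.9$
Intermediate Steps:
$q = \frac{1}{18} \approx 0.055556$
$X{\left(H,o \right)} = \frac{-15 + o}{H + o}$
$\left(n + 5\right) X{\left(q,-11 + 12 \right)} = \left(-244 + 5\right) \frac{-15 + \left(-11 + 12\right)}{\frac{1}{18} + \left(-11 + 12\right)} = - 239 \frac{-15 + 1}{\frac{1}{18} + 1} = - 239 \frac{1}{\frac{19}{18}} \left(-14\right) = - 239 \cdot \frac{18}{19} \left(-14\right) = \left(-239\right) \left(- \frac{252}{19}\right) = \frac{60228}{19}$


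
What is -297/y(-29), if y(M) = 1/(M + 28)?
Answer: 297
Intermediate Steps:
y(M) = 1/(28 + M)
-297/y(-29) = -297/(1/(28 - 29)) = -297/(1/(-1)) = -297/(-1) = -297*(-1) = 297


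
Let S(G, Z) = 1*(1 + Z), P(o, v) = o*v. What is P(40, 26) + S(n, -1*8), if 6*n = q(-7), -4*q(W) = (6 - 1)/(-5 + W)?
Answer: 1033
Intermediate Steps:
q(W) = -5/(4*(-5 + W)) (q(W) = -(6 - 1)/(4*(-5 + W)) = -5/(4*(-5 + W)))
n = 5/288 (n = (-5/(-20 + 4*(-7)))/6 = (-5/(-20 - 28))/6 = (-5/(-48))/6 = (-5*(-1/48))/6 = (1/6)*(5/48) = 5/288 ≈ 0.017361)
S(G, Z) = 1 + Z
P(40, 26) + S(n, -1*8) = 40*26 + (1 - 1*8) = 1040 + (1 - 8) = 1040 - 7 = 1033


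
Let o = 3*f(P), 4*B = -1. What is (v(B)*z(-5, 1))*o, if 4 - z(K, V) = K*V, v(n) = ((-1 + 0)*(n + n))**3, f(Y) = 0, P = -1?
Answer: 0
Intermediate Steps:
B = -1/4 (B = (1/4)*(-1) = -1/4 ≈ -0.25000)
o = 0 (o = 3*0 = 0)
v(n) = -8*n**3 (v(n) = (-2*n)**3 = -8*n**3)
z(K, V) = 4 - K*V
(v(B)*z(-5, 1))*o = ((-8*(-1/4)**3)*(4 - 1*(-5)*1))*0 = ((-8*(-1/64))*(4 + 5))*0 = ((1/8)*9)*0 = (9/8)*0 = 0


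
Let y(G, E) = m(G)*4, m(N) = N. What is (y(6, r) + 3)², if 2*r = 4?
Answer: 729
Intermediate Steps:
r = 2 (r = (½)*4 = 2)
y(G, E) = 4*G (y(G, E) = G*4 = 4*G)
(y(6, r) + 3)² = (4*6 + 3)² = (24 + 3)² = 27² = 729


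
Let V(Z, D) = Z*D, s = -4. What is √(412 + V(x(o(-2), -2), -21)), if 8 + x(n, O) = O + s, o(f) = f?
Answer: √706 ≈ 26.571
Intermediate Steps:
x(n, O) = -12 + O (x(n, O) = -8 + (O - 4) = -8 + (-4 + O) = -12 + O)
V(Z, D) = D*Z
√(412 + V(x(o(-2), -2), -21)) = √(412 - 21*(-12 - 2)) = √(412 - 21*(-14)) = √(412 + 294) = √706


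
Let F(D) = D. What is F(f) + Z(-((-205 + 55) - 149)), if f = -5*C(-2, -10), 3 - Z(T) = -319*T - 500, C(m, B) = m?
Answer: 95894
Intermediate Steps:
Z(T) = 503 + 319*T (Z(T) = 3 - (-319*T - 500) = 3 - (-500 - 319*T) = 3 + (500 + 319*T) = 503 + 319*T)
f = 10 (f = -5*(-2) = 10)
F(f) + Z(-((-205 + 55) - 149)) = 10 + (503 + 319*(-((-205 + 55) - 149))) = 10 + (503 + 319*(-(-150 - 149))) = 10 + (503 + 319*(-1*(-299))) = 10 + (503 + 319*299) = 10 + (503 + 95381) = 10 + 95884 = 95894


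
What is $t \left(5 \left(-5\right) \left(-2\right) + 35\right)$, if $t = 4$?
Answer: $340$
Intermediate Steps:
$t \left(5 \left(-5\right) \left(-2\right) + 35\right) = 4 \left(5 \left(-5\right) \left(-2\right) + 35\right) = 4 \left(\left(-25\right) \left(-2\right) + 35\right) = 4 \left(50 + 35\right) = 4 \cdot 85 = 340$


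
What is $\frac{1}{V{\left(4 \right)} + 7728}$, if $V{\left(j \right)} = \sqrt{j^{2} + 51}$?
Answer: $\frac{7728}{59721917} - \frac{\sqrt{67}}{59721917} \approx 0.00012926$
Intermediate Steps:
$V{\left(j \right)} = \sqrt{51 + j^{2}}$
$\frac{1}{V{\left(4 \right)} + 7728} = \frac{1}{\sqrt{51 + 4^{2}} + 7728} = \frac{1}{\sqrt{51 + 16} + 7728} = \frac{1}{\sqrt{67} + 7728} = \frac{1}{7728 + \sqrt{67}}$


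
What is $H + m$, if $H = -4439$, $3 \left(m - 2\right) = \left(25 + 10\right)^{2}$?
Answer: $- \frac{12086}{3} \approx -4028.7$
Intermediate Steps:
$m = \frac{1231}{3}$ ($m = 2 + \frac{\left(25 + 10\right)^{2}}{3} = 2 + \frac{35^{2}}{3} = 2 + \frac{1}{3} \cdot 1225 = 2 + \frac{1225}{3} = \frac{1231}{3} \approx 410.33$)
$H + m = -4439 + \frac{1231}{3} = - \frac{12086}{3}$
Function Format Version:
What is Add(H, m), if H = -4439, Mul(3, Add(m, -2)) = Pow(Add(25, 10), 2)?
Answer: Rational(-12086, 3) ≈ -4028.7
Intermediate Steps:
m = Rational(1231, 3) (m = Add(2, Mul(Rational(1, 3), Pow(Add(25, 10), 2))) = Add(2, Mul(Rational(1, 3), Pow(35, 2))) = Add(2, Mul(Rational(1, 3), 1225)) = Add(2, Rational(1225, 3)) = Rational(1231, 3) ≈ 410.33)
Add(H, m) = Add(-4439, Rational(1231, 3)) = Rational(-12086, 3)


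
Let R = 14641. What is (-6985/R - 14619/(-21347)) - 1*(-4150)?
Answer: 117919259094/28412857 ≈ 4150.2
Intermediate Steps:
(-6985/R - 14619/(-21347)) - 1*(-4150) = (-6985/14641 - 14619/(-21347)) - 1*(-4150) = (-6985*1/14641 - 14619*(-1/21347)) + 4150 = (-635/1331 + 14619/21347) + 4150 = 5902544/28412857 + 4150 = 117919259094/28412857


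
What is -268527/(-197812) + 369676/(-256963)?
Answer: -4124845411/50830364956 ≈ -0.081149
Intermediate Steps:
-268527/(-197812) + 369676/(-256963) = -268527*(-1/197812) + 369676*(-1/256963) = 268527/197812 - 369676/256963 = -4124845411/50830364956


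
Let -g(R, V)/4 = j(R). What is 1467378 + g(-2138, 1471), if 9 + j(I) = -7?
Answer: 1467442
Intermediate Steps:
j(I) = -16 (j(I) = -9 - 7 = -16)
g(R, V) = 64 (g(R, V) = -4*(-16) = 64)
1467378 + g(-2138, 1471) = 1467378 + 64 = 1467442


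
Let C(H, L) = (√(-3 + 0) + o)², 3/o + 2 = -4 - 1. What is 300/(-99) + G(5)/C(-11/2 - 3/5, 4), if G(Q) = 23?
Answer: (-1400*√3 + 16997*I)/(66*(-23*I + 7*√3)) ≈ -9.4211 + 3.3689*I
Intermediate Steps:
o = -3/7 (o = 3/(-2 + (-4 - 1)) = 3/(-2 - 5) = 3/(-7) = 3*(-⅐) = -3/7 ≈ -0.42857)
C(H, L) = (-3/7 + I*√3)² (C(H, L) = (√(-3 + 0) - 3/7)² = (√(-3) - 3/7)² = (I*√3 - 3/7)² = (-3/7 + I*√3)²)
300/(-99) + G(5)/C(-11/2 - 3/5, 4) = 300/(-99) + 23/(((3 - 7*I*√3)²/49)) = 300*(-1/99) + 23*(49/(3 - 7*I*√3)²) = -100/33 + 1127/(3 - 7*I*√3)²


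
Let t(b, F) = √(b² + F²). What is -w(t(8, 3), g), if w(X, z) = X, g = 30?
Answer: -√73 ≈ -8.5440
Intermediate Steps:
t(b, F) = √(F² + b²)
-w(t(8, 3), g) = -√(3² + 8²) = -√(9 + 64) = -√73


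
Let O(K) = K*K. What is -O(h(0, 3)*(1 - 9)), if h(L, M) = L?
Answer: 0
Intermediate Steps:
O(K) = K²
-O(h(0, 3)*(1 - 9)) = -(0*(1 - 9))² = -(0*(-8))² = -1*0² = -1*0 = 0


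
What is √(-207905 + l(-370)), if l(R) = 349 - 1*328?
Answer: 2*I*√51971 ≈ 455.94*I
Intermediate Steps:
l(R) = 21 (l(R) = 349 - 328 = 21)
√(-207905 + l(-370)) = √(-207905 + 21) = √(-207884) = 2*I*√51971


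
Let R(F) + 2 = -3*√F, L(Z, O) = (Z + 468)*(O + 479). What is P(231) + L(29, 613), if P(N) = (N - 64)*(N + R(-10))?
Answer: 580967 - 501*I*√10 ≈ 5.8097e+5 - 1584.3*I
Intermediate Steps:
L(Z, O) = (468 + Z)*(479 + O)
R(F) = -2 - 3*√F
P(N) = (-64 + N)*(-2 + N - 3*I*√10) (P(N) = (N - 64)*(N + (-2 - 3*I*√10)) = (-64 + N)*(N + (-2 - 3*I*√10)) = (-64 + N)*(-2 + N - 3*I*√10))
P(231) + L(29, 613) = (128 + 231² - 66*231 + 192*I*√10 - 3*I*231*√10) + (224172 + 468*613 + 479*29 + 613*29) = (128 + 53361 - 15246 + 192*I*√10 - 693*I*√10) + (224172 + 286884 + 13891 + 17777) = (38243 - 501*I*√10) + 542724 = 580967 - 501*I*√10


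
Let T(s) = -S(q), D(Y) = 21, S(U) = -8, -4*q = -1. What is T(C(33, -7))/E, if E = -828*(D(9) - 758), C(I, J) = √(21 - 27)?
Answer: 2/152559 ≈ 1.3110e-5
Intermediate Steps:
q = ¼ (q = -¼*(-1) = ¼ ≈ 0.25000)
C(I, J) = I*√6 (C(I, J) = √(-6) = I*√6)
T(s) = 8 (T(s) = -1*(-8) = 8)
E = 610236 (E = -828*(21 - 758) = -828*(-737) = 610236)
T(C(33, -7))/E = 8/610236 = 8*(1/610236) = 2/152559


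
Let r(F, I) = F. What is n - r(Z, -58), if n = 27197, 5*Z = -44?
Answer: 136029/5 ≈ 27206.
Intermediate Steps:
Z = -44/5 (Z = (⅕)*(-44) = -44/5 ≈ -8.8000)
n - r(Z, -58) = 27197 - 1*(-44/5) = 27197 + 44/5 = 136029/5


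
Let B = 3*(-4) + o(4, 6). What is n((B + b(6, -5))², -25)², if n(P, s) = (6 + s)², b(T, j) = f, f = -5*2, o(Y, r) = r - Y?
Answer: 130321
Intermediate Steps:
B = -10 (B = 3*(-4) + (6 - 1*4) = -12 + (6 - 4) = -12 + 2 = -10)
f = -10
b(T, j) = -10
n((B + b(6, -5))², -25)² = ((6 - 25)²)² = ((-19)²)² = 361² = 130321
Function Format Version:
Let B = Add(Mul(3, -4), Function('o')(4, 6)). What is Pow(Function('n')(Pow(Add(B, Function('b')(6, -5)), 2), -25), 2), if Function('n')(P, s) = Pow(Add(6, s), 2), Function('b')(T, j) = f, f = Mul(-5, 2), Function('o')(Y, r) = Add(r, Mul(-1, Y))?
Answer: 130321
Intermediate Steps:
B = -10 (B = Add(Mul(3, -4), Add(6, Mul(-1, 4))) = Add(-12, Add(6, -4)) = Add(-12, 2) = -10)
f = -10
Function('b')(T, j) = -10
Pow(Function('n')(Pow(Add(B, Function('b')(6, -5)), 2), -25), 2) = Pow(Pow(Add(6, -25), 2), 2) = Pow(Pow(-19, 2), 2) = Pow(361, 2) = 130321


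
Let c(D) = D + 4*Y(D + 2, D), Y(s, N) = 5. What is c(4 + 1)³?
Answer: 15625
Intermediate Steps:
c(D) = 20 + D (c(D) = D + 4*5 = D + 20 = 20 + D)
c(4 + 1)³ = (20 + (4 + 1))³ = (20 + 5)³ = 25³ = 15625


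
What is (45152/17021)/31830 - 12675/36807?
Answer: -1144229948431/3323539778835 ≈ -0.34428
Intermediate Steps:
(45152/17021)/31830 - 12675/36807 = (45152*(1/17021))*(1/31830) - 12675*1/36807 = (45152/17021)*(1/31830) - 4225/12269 = 22576/270889215 - 4225/12269 = -1144229948431/3323539778835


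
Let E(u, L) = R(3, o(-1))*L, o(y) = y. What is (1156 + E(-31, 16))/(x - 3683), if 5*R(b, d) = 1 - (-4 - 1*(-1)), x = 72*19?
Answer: -5844/11575 ≈ -0.50488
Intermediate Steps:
x = 1368
R(b, d) = ⅘ (R(b, d) = (1 - (-4 - 1*(-1)))/5 = (1 - (-4 + 1))/5 = (1 - 1*(-3))/5 = (1 + 3)/5 = (⅕)*4 = ⅘)
E(u, L) = 4*L/5
(1156 + E(-31, 16))/(x - 3683) = (1156 + (⅘)*16)/(1368 - 3683) = (1156 + 64/5)/(-2315) = (5844/5)*(-1/2315) = -5844/11575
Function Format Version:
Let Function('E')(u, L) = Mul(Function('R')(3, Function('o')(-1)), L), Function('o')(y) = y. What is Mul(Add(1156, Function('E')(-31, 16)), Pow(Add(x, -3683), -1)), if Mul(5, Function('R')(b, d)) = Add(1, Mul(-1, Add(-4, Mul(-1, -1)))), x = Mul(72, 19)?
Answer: Rational(-5844, 11575) ≈ -0.50488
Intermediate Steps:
x = 1368
Function('R')(b, d) = Rational(4, 5) (Function('R')(b, d) = Mul(Rational(1, 5), Add(1, Mul(-1, Add(-4, Mul(-1, -1))))) = Mul(Rational(1, 5), Add(1, Mul(-1, Add(-4, 1)))) = Mul(Rational(1, 5), Add(1, Mul(-1, -3))) = Mul(Rational(1, 5), Add(1, 3)) = Mul(Rational(1, 5), 4) = Rational(4, 5))
Function('E')(u, L) = Mul(Rational(4, 5), L)
Mul(Add(1156, Function('E')(-31, 16)), Pow(Add(x, -3683), -1)) = Mul(Add(1156, Mul(Rational(4, 5), 16)), Pow(Add(1368, -3683), -1)) = Mul(Add(1156, Rational(64, 5)), Pow(-2315, -1)) = Mul(Rational(5844, 5), Rational(-1, 2315)) = Rational(-5844, 11575)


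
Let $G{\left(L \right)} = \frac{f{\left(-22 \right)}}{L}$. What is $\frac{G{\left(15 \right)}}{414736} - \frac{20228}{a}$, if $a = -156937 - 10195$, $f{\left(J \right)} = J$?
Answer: $\frac{2247062861}{18566693880} \approx 0.12103$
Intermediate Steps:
$a = -167132$ ($a = -156937 - 10195 = -167132$)
$G{\left(L \right)} = - \frac{22}{L}$
$\frac{G{\left(15 \right)}}{414736} - \frac{20228}{a} = \frac{\left(-22\right) \frac{1}{15}}{414736} - \frac{20228}{-167132} = \left(-22\right) \frac{1}{15} \cdot \frac{1}{414736} - - \frac{5057}{41783} = \left(- \frac{22}{15}\right) \frac{1}{414736} + \frac{5057}{41783} = - \frac{11}{3110520} + \frac{5057}{41783} = \frac{2247062861}{18566693880}$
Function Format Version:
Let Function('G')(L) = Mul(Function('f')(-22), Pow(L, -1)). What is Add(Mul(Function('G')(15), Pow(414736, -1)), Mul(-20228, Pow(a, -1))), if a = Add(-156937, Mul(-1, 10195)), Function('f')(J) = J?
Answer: Rational(2247062861, 18566693880) ≈ 0.12103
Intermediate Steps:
a = -167132 (a = Add(-156937, -10195) = -167132)
Function('G')(L) = Mul(-22, Pow(L, -1))
Add(Mul(Function('G')(15), Pow(414736, -1)), Mul(-20228, Pow(a, -1))) = Add(Mul(Mul(-22, Pow(15, -1)), Pow(414736, -1)), Mul(-20228, Pow(-167132, -1))) = Add(Mul(Mul(-22, Rational(1, 15)), Rational(1, 414736)), Mul(-20228, Rational(-1, 167132))) = Add(Mul(Rational(-22, 15), Rational(1, 414736)), Rational(5057, 41783)) = Add(Rational(-11, 3110520), Rational(5057, 41783)) = Rational(2247062861, 18566693880)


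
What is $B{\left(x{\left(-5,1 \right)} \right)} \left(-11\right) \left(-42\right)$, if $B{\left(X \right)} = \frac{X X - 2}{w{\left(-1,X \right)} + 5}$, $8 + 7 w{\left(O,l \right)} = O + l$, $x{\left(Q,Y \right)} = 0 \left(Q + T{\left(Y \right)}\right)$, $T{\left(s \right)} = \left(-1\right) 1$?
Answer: $- \frac{3234}{13} \approx -248.77$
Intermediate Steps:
$T{\left(s \right)} = -1$
$x{\left(Q,Y \right)} = 0$ ($x{\left(Q,Y \right)} = 0 \left(Q - 1\right) = 0 \left(-1 + Q\right) = 0$)
$w{\left(O,l \right)} = - \frac{8}{7} + \frac{O}{7} + \frac{l}{7}$ ($w{\left(O,l \right)} = - \frac{8}{7} + \frac{O + l}{7} = - \frac{8}{7} + \left(\frac{O}{7} + \frac{l}{7}\right) = - \frac{8}{7} + \frac{O}{7} + \frac{l}{7}$)
$B{\left(X \right)} = \frac{-2 + X^{2}}{\frac{26}{7} + \frac{X}{7}}$ ($B{\left(X \right)} = \frac{X X - 2}{\left(- \frac{8}{7} + \frac{1}{7} \left(-1\right) + \frac{X}{7}\right) + 5} = \frac{X^{2} - 2}{\left(- \frac{8}{7} - \frac{1}{7} + \frac{X}{7}\right) + 5} = \frac{-2 + X^{2}}{\left(- \frac{9}{7} + \frac{X}{7}\right) + 5} = \frac{-2 + X^{2}}{\frac{26}{7} + \frac{X}{7}}$)
$B{\left(x{\left(-5,1 \right)} \right)} \left(-11\right) \left(-42\right) = \frac{7 \left(-2 + 0^{2}\right)}{26 + 0} \left(-11\right) \left(-42\right) = \frac{7 \left(-2 + 0\right)}{26} \left(-11\right) \left(-42\right) = 7 \cdot \frac{1}{26} \left(-2\right) \left(-11\right) \left(-42\right) = \left(- \frac{7}{13}\right) \left(-11\right) \left(-42\right) = \frac{77}{13} \left(-42\right) = - \frac{3234}{13}$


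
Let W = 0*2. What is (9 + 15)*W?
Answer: 0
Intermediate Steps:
W = 0
(9 + 15)*W = (9 + 15)*0 = 24*0 = 0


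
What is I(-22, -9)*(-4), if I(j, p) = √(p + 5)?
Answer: -8*I ≈ -8.0*I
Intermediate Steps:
I(j, p) = √(5 + p)
I(-22, -9)*(-4) = √(5 - 9)*(-4) = √(-4)*(-4) = (2*I)*(-4) = -8*I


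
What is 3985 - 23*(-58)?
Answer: 5319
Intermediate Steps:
3985 - 23*(-58) = 3985 + 1334 = 5319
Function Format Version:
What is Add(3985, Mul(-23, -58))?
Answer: 5319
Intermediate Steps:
Add(3985, Mul(-23, -58)) = Add(3985, 1334) = 5319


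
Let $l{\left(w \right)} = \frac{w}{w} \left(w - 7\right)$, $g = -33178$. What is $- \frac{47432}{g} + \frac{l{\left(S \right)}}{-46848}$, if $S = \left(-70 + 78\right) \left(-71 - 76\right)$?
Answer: $\frac{1130671955}{777161472} \approx 1.4549$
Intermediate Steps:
$S = -1176$ ($S = 8 \left(-147\right) = -1176$)
$l{\left(w \right)} = -7 + w$ ($l{\left(w \right)} = 1 \left(-7 + w\right) = -7 + w$)
$- \frac{47432}{g} + \frac{l{\left(S \right)}}{-46848} = - \frac{47432}{-33178} + \frac{-7 - 1176}{-46848} = \left(-47432\right) \left(- \frac{1}{33178}\right) - - \frac{1183}{46848} = \frac{23716}{16589} + \frac{1183}{46848} = \frac{1130671955}{777161472}$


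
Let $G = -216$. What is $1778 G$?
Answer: $-384048$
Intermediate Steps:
$1778 G = 1778 \left(-216\right) = -384048$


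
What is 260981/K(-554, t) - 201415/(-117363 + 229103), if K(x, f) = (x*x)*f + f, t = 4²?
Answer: -47996049197/27435924464 ≈ -1.7494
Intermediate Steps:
t = 16
K(x, f) = f + f*x² (K(x, f) = x²*f + f = f*x² + f = f + f*x²)
260981/K(-554, t) - 201415/(-117363 + 229103) = 260981/((16*(1 + (-554)²))) - 201415/(-117363 + 229103) = 260981/((16*(1 + 306916))) - 201415/111740 = 260981/((16*306917)) - 201415*1/111740 = 260981/4910672 - 40283/22348 = -47996049197/27435924464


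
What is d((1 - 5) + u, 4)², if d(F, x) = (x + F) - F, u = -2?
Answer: 16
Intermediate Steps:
d(F, x) = x (d(F, x) = (F + x) - F = x)
d((1 - 5) + u, 4)² = 4² = 16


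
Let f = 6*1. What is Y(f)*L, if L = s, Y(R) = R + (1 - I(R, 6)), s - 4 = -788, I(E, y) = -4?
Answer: -8624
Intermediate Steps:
f = 6
s = -784 (s = 4 - 788 = -784)
Y(R) = 5 + R (Y(R) = R + (1 - 1*(-4)) = R + (1 + 4) = R + 5 = 5 + R)
L = -784
Y(f)*L = (5 + 6)*(-784) = 11*(-784) = -8624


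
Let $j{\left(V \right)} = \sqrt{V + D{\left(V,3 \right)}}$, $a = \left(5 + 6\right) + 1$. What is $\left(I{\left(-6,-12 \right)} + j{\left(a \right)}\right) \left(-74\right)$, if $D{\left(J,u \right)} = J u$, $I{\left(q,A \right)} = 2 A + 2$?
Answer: $1628 - 296 \sqrt{3} \approx 1115.3$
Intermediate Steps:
$a = 12$ ($a = 11 + 1 = 12$)
$I{\left(q,A \right)} = 2 + 2 A$
$j{\left(V \right)} = 2 \sqrt{V}$ ($j{\left(V \right)} = \sqrt{V + V 3} = \sqrt{V + 3 V} = \sqrt{4 V} = 2 \sqrt{V}$)
$\left(I{\left(-6,-12 \right)} + j{\left(a \right)}\right) \left(-74\right) = \left(\left(2 + 2 \left(-12\right)\right) + 2 \sqrt{12}\right) \left(-74\right) = \left(\left(2 - 24\right) + 2 \cdot 2 \sqrt{3}\right) \left(-74\right) = \left(-22 + 4 \sqrt{3}\right) \left(-74\right) = 1628 - 296 \sqrt{3}$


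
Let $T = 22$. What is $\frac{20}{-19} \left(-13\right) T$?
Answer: $\frac{5720}{19} \approx 301.05$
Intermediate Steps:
$\frac{20}{-19} \left(-13\right) T = \frac{20}{-19} \left(-13\right) 22 = 20 \left(- \frac{1}{19}\right) \left(-13\right) 22 = \left(- \frac{20}{19}\right) \left(-13\right) 22 = \frac{260}{19} \cdot 22 = \frac{5720}{19}$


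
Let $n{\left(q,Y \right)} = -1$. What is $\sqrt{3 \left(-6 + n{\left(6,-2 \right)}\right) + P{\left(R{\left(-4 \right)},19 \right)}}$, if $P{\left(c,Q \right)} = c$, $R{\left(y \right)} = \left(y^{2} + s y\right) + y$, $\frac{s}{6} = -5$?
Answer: $\sqrt{111} \approx 10.536$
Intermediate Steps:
$s = -30$ ($s = 6 \left(-5\right) = -30$)
$R{\left(y \right)} = y^{2} - 29 y$ ($R{\left(y \right)} = \left(y^{2} - 30 y\right) + y = y^{2} - 29 y$)
$\sqrt{3 \left(-6 + n{\left(6,-2 \right)}\right) + P{\left(R{\left(-4 \right)},19 \right)}} = \sqrt{3 \left(-6 - 1\right) - 4 \left(-29 - 4\right)} = \sqrt{3 \left(-7\right) - -132} = \sqrt{-21 + 132} = \sqrt{111}$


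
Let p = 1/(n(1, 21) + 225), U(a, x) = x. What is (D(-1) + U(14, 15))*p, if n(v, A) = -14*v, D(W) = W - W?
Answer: 15/211 ≈ 0.071090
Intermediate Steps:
D(W) = 0
p = 1/211 (p = 1/(-14*1 + 225) = 1/(-14 + 225) = 1/211 ≈ 0.0047393)
(D(-1) + U(14, 15))*p = (0 + 15)*(1/211) = 15*(1/211) = 15/211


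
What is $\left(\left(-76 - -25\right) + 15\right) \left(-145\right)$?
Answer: $5220$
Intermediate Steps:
$\left(\left(-76 - -25\right) + 15\right) \left(-145\right) = \left(\left(-76 + 25\right) + 15\right) \left(-145\right) = \left(-51 + 15\right) \left(-145\right) = \left(-36\right) \left(-145\right) = 5220$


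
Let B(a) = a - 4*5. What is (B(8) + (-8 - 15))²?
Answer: 1225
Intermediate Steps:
B(a) = -20 + a (B(a) = a - 20 = -20 + a)
(B(8) + (-8 - 15))² = ((-20 + 8) + (-8 - 15))² = (-12 - 23)² = (-35)² = 1225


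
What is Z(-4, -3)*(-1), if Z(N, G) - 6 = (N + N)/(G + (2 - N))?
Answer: -10/3 ≈ -3.3333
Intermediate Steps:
Z(N, G) = 6 + 2*N/(2 + G - N) (Z(N, G) = 6 + (N + N)/(G + (2 - N)) = 6 + (2*N)/(2 + G - N) = 6 + 2*N/(2 + G - N))
Z(-4, -3)*(-1) = (2*(6 - 2*(-4) + 3*(-3))/(2 - 3 - 1*(-4)))*(-1) = (2*(6 + 8 - 9)/(2 - 3 + 4))*(-1) = (2*5/3)*(-1) = (2*(⅓)*5)*(-1) = (10/3)*(-1) = -10/3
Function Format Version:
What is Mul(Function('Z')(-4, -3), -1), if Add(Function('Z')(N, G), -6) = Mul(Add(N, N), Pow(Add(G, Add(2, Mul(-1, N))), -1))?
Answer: Rational(-10, 3) ≈ -3.3333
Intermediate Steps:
Function('Z')(N, G) = Add(6, Mul(2, N, Pow(Add(2, G, Mul(-1, N)), -1))) (Function('Z')(N, G) = Add(6, Mul(Add(N, N), Pow(Add(G, Add(2, Mul(-1, N))), -1))) = Add(6, Mul(Mul(2, N), Pow(Add(2, G, Mul(-1, N)), -1))) = Add(6, Mul(2, N, Pow(Add(2, G, Mul(-1, N)), -1))))
Mul(Function('Z')(-4, -3), -1) = Mul(Mul(2, Pow(Add(2, -3, Mul(-1, -4)), -1), Add(6, Mul(-2, -4), Mul(3, -3))), -1) = Mul(Mul(2, Pow(Add(2, -3, 4), -1), Add(6, 8, -9)), -1) = Mul(Mul(2, Pow(3, -1), 5), -1) = Mul(Mul(2, Rational(1, 3), 5), -1) = Mul(Rational(10, 3), -1) = Rational(-10, 3)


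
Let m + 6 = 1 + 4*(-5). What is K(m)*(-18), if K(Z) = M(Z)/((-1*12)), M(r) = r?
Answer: -75/2 ≈ -37.500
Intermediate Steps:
m = -25 (m = -6 + (1 + 4*(-5)) = -6 + (1 - 20) = -6 - 19 = -25)
K(Z) = -Z/12 (K(Z) = Z/((-1*12)) = Z/(-12) = Z*(-1/12) = -Z/12)
K(m)*(-18) = -1/12*(-25)*(-18) = (25/12)*(-18) = -75/2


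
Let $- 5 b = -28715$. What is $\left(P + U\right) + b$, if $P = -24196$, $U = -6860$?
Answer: $-25313$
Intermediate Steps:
$b = 5743$ ($b = \left(- \frac{1}{5}\right) \left(-28715\right) = 5743$)
$\left(P + U\right) + b = \left(-24196 - 6860\right) + 5743 = -31056 + 5743 = -25313$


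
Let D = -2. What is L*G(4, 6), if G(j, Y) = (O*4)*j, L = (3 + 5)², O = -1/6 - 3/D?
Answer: 4096/3 ≈ 1365.3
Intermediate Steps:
O = 4/3 (O = -1/6 - 3/(-2) = -1*⅙ - 3*(-½) = -⅙ + 3/2 = 4/3 ≈ 1.3333)
L = 64 (L = 8² = 64)
G(j, Y) = 16*j/3 (G(j, Y) = ((4/3)*4)*j = 16*j/3)
L*G(4, 6) = 64*((16/3)*4) = 64*(64/3) = 4096/3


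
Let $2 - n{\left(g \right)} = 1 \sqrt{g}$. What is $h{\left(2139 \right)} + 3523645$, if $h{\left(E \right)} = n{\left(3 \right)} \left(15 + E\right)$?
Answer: $3527953 - 2154 \sqrt{3} \approx 3.5242 \cdot 10^{6}$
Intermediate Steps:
$n{\left(g \right)} = 2 - \sqrt{g}$ ($n{\left(g \right)} = 2 - 1 \sqrt{g} = 2 - \sqrt{g}$)
$h{\left(E \right)} = \left(2 - \sqrt{3}\right) \left(15 + E\right)$
$h{\left(2139 \right)} + 3523645 = \left(2 - \sqrt{3}\right) \left(15 + 2139\right) + 3523645 = \left(2 - \sqrt{3}\right) 2154 + 3523645 = \left(4308 - 2154 \sqrt{3}\right) + 3523645 = 3527953 - 2154 \sqrt{3}$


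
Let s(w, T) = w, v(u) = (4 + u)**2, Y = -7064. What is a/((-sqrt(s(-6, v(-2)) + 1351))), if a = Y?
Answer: 7064*sqrt(1345)/1345 ≈ 192.61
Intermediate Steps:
a = -7064
a/((-sqrt(s(-6, v(-2)) + 1351))) = -7064*(-1/sqrt(-6 + 1351)) = -7064*(-sqrt(1345)/1345) = -(-7064)*sqrt(1345)/1345 = 7064*sqrt(1345)/1345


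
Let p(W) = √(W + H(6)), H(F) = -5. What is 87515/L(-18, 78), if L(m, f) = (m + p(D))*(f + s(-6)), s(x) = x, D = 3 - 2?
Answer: -87515/1312 - 87515*I/11808 ≈ -66.703 - 7.4115*I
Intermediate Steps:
D = 1
p(W) = √(-5 + W) (p(W) = √(W - 5) = √(-5 + W))
L(m, f) = (-6 + f)*(m + 2*I) (L(m, f) = (m + √(-5 + 1))*(f - 6) = (m + √(-4))*(-6 + f) = (m + 2*I)*(-6 + f) = (-6 + f)*(m + 2*I))
87515/L(-18, 78) = 87515/(-12*I - 6*(-18) + 78*(-18) + 2*I*78) = 87515/(-12*I + 108 - 1404 + 156*I) = 87515/(-1296 + 144*I) = 87515*((-1296 - 144*I)/1700352) = 87515*(-1296 - 144*I)/1700352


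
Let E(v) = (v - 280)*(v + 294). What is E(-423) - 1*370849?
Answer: -280162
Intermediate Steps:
E(v) = (-280 + v)*(294 + v)
E(-423) - 1*370849 = (-82320 + (-423)² + 14*(-423)) - 1*370849 = (-82320 + 178929 - 5922) - 370849 = 90687 - 370849 = -280162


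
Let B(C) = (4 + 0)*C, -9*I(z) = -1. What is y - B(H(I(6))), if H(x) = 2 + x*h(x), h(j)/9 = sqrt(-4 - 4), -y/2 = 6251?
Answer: -12510 - 8*I*sqrt(2) ≈ -12510.0 - 11.314*I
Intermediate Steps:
I(z) = 1/9 (I(z) = -1/9*(-1) = 1/9)
y = -12502 (y = -2*6251 = -12502)
h(j) = 18*I*sqrt(2) (h(j) = 9*sqrt(-4 - 4) = 9*sqrt(-8) = 9*(2*I*sqrt(2)) = 18*I*sqrt(2))
H(x) = 2 + 18*I*x*sqrt(2) (H(x) = 2 + x*(18*I*sqrt(2)) = 2 + 18*I*x*sqrt(2))
B(C) = 4*C
y - B(H(I(6))) = -12502 - 4*(2 + 18*I*(1/9)*sqrt(2)) = -12502 - 4*(2 + 2*I*sqrt(2)) = -12502 - (8 + 8*I*sqrt(2)) = -12502 + (-8 - 8*I*sqrt(2)) = -12510 - 8*I*sqrt(2)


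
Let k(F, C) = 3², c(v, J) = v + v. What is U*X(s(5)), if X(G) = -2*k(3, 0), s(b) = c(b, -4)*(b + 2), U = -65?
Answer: 1170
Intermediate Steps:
c(v, J) = 2*v
k(F, C) = 9
s(b) = 2*b*(2 + b) (s(b) = (2*b)*(b + 2) = (2*b)*(2 + b) = 2*b*(2 + b))
X(G) = -18 (X(G) = -2*9 = -18)
U*X(s(5)) = -65*(-18) = 1170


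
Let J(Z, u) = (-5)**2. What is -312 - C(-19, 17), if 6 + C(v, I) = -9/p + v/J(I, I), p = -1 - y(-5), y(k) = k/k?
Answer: -15487/50 ≈ -309.74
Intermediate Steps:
J(Z, u) = 25
y(k) = 1
p = -2 (p = -1 - 1*1 = -1 - 1 = -2)
C(v, I) = -3/2 + v/25 (C(v, I) = -6 + (-9/(-2) + v/25) = -6 + (-9*(-1/2) + v*(1/25)) = -6 + (9/2 + v/25) = -3/2 + v/25)
-312 - C(-19, 17) = -312 - (-3/2 + (1/25)*(-19)) = -312 - (-3/2 - 19/25) = -312 - 1*(-113/50) = -312 + 113/50 = -15487/50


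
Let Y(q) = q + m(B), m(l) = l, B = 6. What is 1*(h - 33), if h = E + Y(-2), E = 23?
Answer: -6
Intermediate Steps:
Y(q) = 6 + q (Y(q) = q + 6 = 6 + q)
h = 27 (h = 23 + (6 - 2) = 23 + 4 = 27)
1*(h - 33) = 1*(27 - 33) = 1*(-6) = -6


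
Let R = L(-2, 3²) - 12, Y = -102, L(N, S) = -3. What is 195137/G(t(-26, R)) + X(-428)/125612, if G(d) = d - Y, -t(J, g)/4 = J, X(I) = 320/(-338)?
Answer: 1035612930419/1093264042 ≈ 947.27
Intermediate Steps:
X(I) = -160/169 (X(I) = 320*(-1/338) = -160/169)
R = -15 (R = -3 - 12 = -15)
t(J, g) = -4*J
G(d) = 102 + d (G(d) = d - 1*(-102) = d + 102 = 102 + d)
195137/G(t(-26, R)) + X(-428)/125612 = 195137/(102 - 4*(-26)) - 160/169/125612 = 195137/(102 + 104) - 160/169*1/125612 = 195137/206 - 40/5307107 = 1035612930419/1093264042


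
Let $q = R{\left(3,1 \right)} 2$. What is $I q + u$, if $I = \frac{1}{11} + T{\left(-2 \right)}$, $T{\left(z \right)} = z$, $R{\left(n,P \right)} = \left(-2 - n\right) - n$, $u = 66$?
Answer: $\frac{1062}{11} \approx 96.545$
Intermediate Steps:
$R{\left(n,P \right)} = -2 - 2 n$
$I = - \frac{21}{11}$ ($I = \frac{1}{11} - 2 = - \frac{21}{11} \approx -1.9091$)
$q = -16$ ($q = \left(-2 - 6\right) 2 = \left(-8\right) 2 = -16$)
$I q + u = \left(- \frac{21}{11}\right) \left(-16\right) + 66 = \frac{336}{11} + 66 = \frac{1062}{11}$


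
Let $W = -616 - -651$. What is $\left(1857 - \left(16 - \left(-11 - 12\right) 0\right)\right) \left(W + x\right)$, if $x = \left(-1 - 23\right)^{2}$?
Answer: $1124851$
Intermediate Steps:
$x = 576$ ($x = \left(-24\right)^{2} = 576$)
$W = 35$ ($W = -616 + 651 = 35$)
$\left(1857 - \left(16 - \left(-11 - 12\right) 0\right)\right) \left(W + x\right) = \left(1857 - \left(16 - \left(-11 - 12\right) 0\right)\right) \left(35 + 576\right) = \left(1857 - \left(16 - \left(-11 - 12\right) 0\right)\right) 611 = \left(1857 - 16\right) 611 = 1841 \cdot 611 = 1124851$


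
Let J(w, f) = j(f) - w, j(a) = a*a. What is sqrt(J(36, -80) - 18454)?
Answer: I*sqrt(12090) ≈ 109.95*I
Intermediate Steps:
j(a) = a**2
J(w, f) = f**2 - w
sqrt(J(36, -80) - 18454) = sqrt(((-80)**2 - 1*36) - 18454) = sqrt((6400 - 36) - 18454) = sqrt(6364 - 18454) = sqrt(-12090) = I*sqrt(12090)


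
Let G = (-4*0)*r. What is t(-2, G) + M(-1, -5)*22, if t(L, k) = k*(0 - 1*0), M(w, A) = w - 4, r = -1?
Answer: -110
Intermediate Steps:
G = 0 (G = -4*0*(-1) = 0*(-1) = 0)
M(w, A) = -4 + w
t(L, k) = 0 (t(L, k) = k*(0 + 0) = k*0 = 0)
t(-2, G) + M(-1, -5)*22 = 0 + (-4 - 1)*22 = 0 - 5*22 = 0 - 110 = -110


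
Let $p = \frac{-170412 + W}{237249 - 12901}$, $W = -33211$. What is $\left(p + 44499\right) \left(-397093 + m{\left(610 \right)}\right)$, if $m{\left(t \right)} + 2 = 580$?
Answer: $- \frac{3958432254368935}{224348} \approx -1.7644 \cdot 10^{10}$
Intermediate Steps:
$m{\left(t \right)} = 578$ ($m{\left(t \right)} = -2 + 580 = 578$)
$p = - \frac{203623}{224348}$ ($p = \frac{-170412 - 33211}{237249 - 12901} = - \frac{203623}{224348} \approx -0.90762$)
$\left(p + 44499\right) \left(-397093 + m{\left(610 \right)}\right) = \left(- \frac{203623}{224348} + 44499\right) \left(-397093 + 578\right) = \frac{9983058029}{224348} \left(-396515\right) = - \frac{3958432254368935}{224348}$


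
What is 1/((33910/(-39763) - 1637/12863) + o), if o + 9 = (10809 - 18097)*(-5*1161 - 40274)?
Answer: 511471469/171764262656012106 ≈ 2.9778e-9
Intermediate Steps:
o = 335823743 (o = -9 + (10809 - 18097)*(-5*1161 - 40274) = -9 - 7288*(-5805 - 40274) = -9 - 7288*(-46079) = -9 + 335823752 = 335823743)
1/((33910/(-39763) - 1637/12863) + o) = 1/((33910/(-39763) - 1637/12863) + 335823743) = 1/((33910*(-1/39763) - 1637*1/12863) + 335823743) = 1/((-33910/39763 - 1637/12863) + 335823743) = 1/(-501276361/511471469 + 335823743) = 1/(171764262656012106/511471469) = 511471469/171764262656012106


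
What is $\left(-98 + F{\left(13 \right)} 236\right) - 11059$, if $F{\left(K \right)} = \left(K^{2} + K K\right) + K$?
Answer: $71679$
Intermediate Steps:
$F{\left(K \right)} = K + 2 K^{2}$ ($F{\left(K \right)} = \left(K^{2} + K^{2}\right) + K = 2 K^{2} + K = K + 2 K^{2}$)
$\left(-98 + F{\left(13 \right)} 236\right) - 11059 = \left(-98 + 13 \left(1 + 2 \cdot 13\right) 236\right) - 11059 = \left(-98 + 13 \left(1 + 26\right) 236\right) - 11059 = \left(-98 + 13 \cdot 27 \cdot 236\right) - 11059 = \left(-98 + 351 \cdot 236\right) - 11059 = \left(-98 + 82836\right) - 11059 = 82738 - 11059 = 71679$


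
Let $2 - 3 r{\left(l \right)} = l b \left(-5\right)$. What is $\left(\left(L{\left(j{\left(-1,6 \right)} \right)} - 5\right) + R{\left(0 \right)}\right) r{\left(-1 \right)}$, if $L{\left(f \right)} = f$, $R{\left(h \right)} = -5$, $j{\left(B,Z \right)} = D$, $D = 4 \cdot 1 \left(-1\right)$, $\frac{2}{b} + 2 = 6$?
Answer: $\frac{7}{3} \approx 2.3333$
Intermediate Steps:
$b = \frac{1}{2}$ ($b = \frac{2}{-2 + 6} = \frac{2}{4} = 2 \cdot \frac{1}{4} = \frac{1}{2} \approx 0.5$)
$D = -4$ ($D = 4 \left(-1\right) = -4$)
$j{\left(B,Z \right)} = -4$
$r{\left(l \right)} = \frac{2}{3} + \frac{5 l}{6}$ ($r{\left(l \right)} = \frac{2}{3} - \frac{l \frac{1}{2} \left(-5\right)}{3} = \frac{2}{3} - \frac{\frac{l}{2} \left(-5\right)}{3} = \frac{2}{3} - \frac{\left(- \frac{5}{2}\right) l}{3} = \frac{2}{3} + \frac{5 l}{6}$)
$\left(\left(L{\left(j{\left(-1,6 \right)} \right)} - 5\right) + R{\left(0 \right)}\right) r{\left(-1 \right)} = \left(\left(-4 - 5\right) - 5\right) \left(\frac{2}{3} + \frac{5}{6} \left(-1\right)\right) = \left(-9 - 5\right) \left(\frac{2}{3} - \frac{5}{6}\right) = \left(-14\right) \left(- \frac{1}{6}\right) = \frac{7}{3}$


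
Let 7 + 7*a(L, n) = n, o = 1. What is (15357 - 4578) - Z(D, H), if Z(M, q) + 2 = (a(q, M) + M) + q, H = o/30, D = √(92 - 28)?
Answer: 2262293/210 ≈ 10773.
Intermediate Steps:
D = 8 (D = √64 = 8)
a(L, n) = -1 + n/7
H = 1/30 ≈ 0.033333
Z(M, q) = -3 + q + 8*M/7 (Z(M, q) = -2 + (((-1 + M/7) + M) + q) = -2 + ((-1 + 8*M/7) + q) = -2 + (-1 + q + 8*M/7) = -3 + q + 8*M/7)
(15357 - 4578) - Z(D, H) = (15357 - 4578) - (-3 + 1/30 + (8/7)*8) = 10779 - (-3 + 1/30 + 64/7) = 10779 - 1*1297/210 = 10779 - 1297/210 = 2262293/210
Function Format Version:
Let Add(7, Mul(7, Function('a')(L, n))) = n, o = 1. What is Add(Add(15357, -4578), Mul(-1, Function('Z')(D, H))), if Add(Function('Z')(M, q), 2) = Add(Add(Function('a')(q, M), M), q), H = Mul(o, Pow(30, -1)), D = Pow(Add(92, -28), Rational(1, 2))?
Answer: Rational(2262293, 210) ≈ 10773.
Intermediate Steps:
D = 8 (D = Pow(64, Rational(1, 2)) = 8)
Function('a')(L, n) = Add(-1, Mul(Rational(1, 7), n))
H = Rational(1, 30) (H = Mul(1, Pow(30, -1)) = Mul(1, Rational(1, 30)) = Rational(1, 30) ≈ 0.033333)
Function('Z')(M, q) = Add(-3, q, Mul(Rational(8, 7), M)) (Function('Z')(M, q) = Add(-2, Add(Add(Add(-1, Mul(Rational(1, 7), M)), M), q)) = Add(-2, Add(Add(-1, Mul(Rational(8, 7), M)), q)) = Add(-2, Add(-1, q, Mul(Rational(8, 7), M))) = Add(-3, q, Mul(Rational(8, 7), M)))
Add(Add(15357, -4578), Mul(-1, Function('Z')(D, H))) = Add(Add(15357, -4578), Mul(-1, Add(-3, Rational(1, 30), Mul(Rational(8, 7), 8)))) = Add(10779, Mul(-1, Add(-3, Rational(1, 30), Rational(64, 7)))) = Add(10779, Mul(-1, Rational(1297, 210))) = Add(10779, Rational(-1297, 210)) = Rational(2262293, 210)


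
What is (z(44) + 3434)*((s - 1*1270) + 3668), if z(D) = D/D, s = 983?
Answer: 11613735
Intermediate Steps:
z(D) = 1
(z(44) + 3434)*((s - 1*1270) + 3668) = (1 + 3434)*((983 - 1*1270) + 3668) = 3435*((983 - 1270) + 3668) = 3435*(-287 + 3668) = 3435*3381 = 11613735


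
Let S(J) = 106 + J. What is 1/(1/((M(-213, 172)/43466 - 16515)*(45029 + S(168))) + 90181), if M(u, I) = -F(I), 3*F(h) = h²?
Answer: 16260398558977/1466379002447083104 ≈ 1.1089e-5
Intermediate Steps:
F(h) = h²/3
M(u, I) = -I²/3
1/(1/((M(-213, 172)/43466 - 16515)*(45029 + S(168))) + 90181) = 1/(1/((-⅓*172²/43466 - 16515)*(45029 + (106 + 168))) + 90181) = 1/(1/((-⅓*29584*(1/43466) - 16515)*(45029 + 274)) + 90181) = 1/(1/((-29584/3*1/43466 - 16515)*45303) + 90181) = 1/(1/((-14792/65199 - 16515)*45303) + 90181) = 1/(1/(-1076776277/65199*45303) + 90181) = 1/(1/(-16260398558977/21733) + 90181) = 1/(-21733/16260398558977 + 90181) = 1/(1466379002447083104/16260398558977) = 16260398558977/1466379002447083104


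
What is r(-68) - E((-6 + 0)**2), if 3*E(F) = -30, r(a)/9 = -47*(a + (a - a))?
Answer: 28774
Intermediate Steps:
r(a) = -423*a (r(a) = 9*(-47*(a + (a - a))) = 9*(-47*(a + 0)) = 9*(-47*a) = -423*a)
E(F) = -10 (E(F) = (1/3)*(-30) = -10)
r(-68) - E((-6 + 0)**2) = -423*(-68) - 1*(-10) = 28764 + 10 = 28774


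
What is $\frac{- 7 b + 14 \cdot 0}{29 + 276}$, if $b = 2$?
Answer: $- \frac{14}{305} \approx -0.045902$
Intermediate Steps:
$\frac{- 7 b + 14 \cdot 0}{29 + 276} = \frac{\left(-7\right) 2 + 14 \cdot 0}{29 + 276} = \frac{-14 + 0}{305} = \left(-14\right) \frac{1}{305} = - \frac{14}{305}$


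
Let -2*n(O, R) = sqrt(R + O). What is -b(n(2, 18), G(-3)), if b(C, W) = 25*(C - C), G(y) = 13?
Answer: 0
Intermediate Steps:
n(O, R) = -sqrt(O + R)/2 (n(O, R) = -sqrt(R + O)/2 = -sqrt(O + R)/2)
b(C, W) = 0 (b(C, W) = 25*0 = 0)
-b(n(2, 18), G(-3)) = -1*0 = 0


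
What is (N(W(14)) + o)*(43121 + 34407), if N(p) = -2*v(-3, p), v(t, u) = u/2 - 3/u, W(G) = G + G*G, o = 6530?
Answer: 17149271128/35 ≈ 4.8998e+8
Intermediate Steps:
W(G) = G + G**2
v(t, u) = u/2 - 3/u (v(t, u) = u*(1/2) - 3/u = u/2 - 3/u)
N(p) = -p + 6/p (N(p) = -2*(p/2 - 3/p) = -p + 6/p)
(N(W(14)) + o)*(43121 + 34407) = ((-14*(1 + 14) + 6/((14*(1 + 14)))) + 6530)*(43121 + 34407) = ((-14*15 + 6/((14*15))) + 6530)*77528 = ((-1*210 + 6/210) + 6530)*77528 = ((-210 + 6*(1/210)) + 6530)*77528 = ((-210 + 1/35) + 6530)*77528 = (-7349/35 + 6530)*77528 = (221201/35)*77528 = 17149271128/35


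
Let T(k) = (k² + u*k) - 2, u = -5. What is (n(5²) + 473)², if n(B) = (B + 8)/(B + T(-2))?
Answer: 307441156/1369 ≈ 2.2457e+5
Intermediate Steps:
T(k) = -2 + k² - 5*k (T(k) = (k² - 5*k) - 2 = -2 + k² - 5*k)
n(B) = (8 + B)/(12 + B) (n(B) = (B + 8)/(B + (-2 + (-2)² - 5*(-2))) = (8 + B)/(B + (-2 + 4 + 10)) = (8 + B)/(B + 12) = (8 + B)/(12 + B))
(n(5²) + 473)² = ((8 + 5²)/(12 + 5²) + 473)² = ((8 + 25)/(12 + 25) + 473)² = (33/37 + 473)² = (17534/37)² = 307441156/1369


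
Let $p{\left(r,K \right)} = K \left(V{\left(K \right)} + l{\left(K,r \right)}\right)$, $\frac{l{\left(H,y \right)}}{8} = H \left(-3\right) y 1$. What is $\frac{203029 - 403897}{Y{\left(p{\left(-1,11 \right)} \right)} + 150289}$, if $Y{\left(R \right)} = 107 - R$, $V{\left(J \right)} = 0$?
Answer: $- \frac{16739}{12291} \approx -1.3619$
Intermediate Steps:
$l{\left(H,y \right)} = - 24 H y$ ($l{\left(H,y \right)} = 8 H \left(-3\right) y 1 = 8 - 3 H y = 8 \left(- 3 H y\right) = - 24 H y$)
$p{\left(r,K \right)} = - 24 r K^{2}$ ($p{\left(r,K \right)} = K \left(0 - 24 K r\right) = K \left(- 24 K r\right) = - 24 r K^{2}$)
$\frac{203029 - 403897}{Y{\left(p{\left(-1,11 \right)} \right)} + 150289} = \frac{203029 - 403897}{\left(107 - \left(-24\right) \left(-1\right) 11^{2}\right) + 150289} = - \frac{200868}{\left(107 - \left(-24\right) \left(-1\right) 121\right) + 150289} = - \frac{200868}{\left(107 - 2904\right) + 150289} = - \frac{200868}{-2797 + 150289} = - \frac{200868}{147492} = \left(-200868\right) \frac{1}{147492} = - \frac{16739}{12291}$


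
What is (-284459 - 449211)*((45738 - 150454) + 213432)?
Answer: -79761667720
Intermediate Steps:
(-284459 - 449211)*((45738 - 150454) + 213432) = -733670*(-104716 + 213432) = -733670*108716 = -79761667720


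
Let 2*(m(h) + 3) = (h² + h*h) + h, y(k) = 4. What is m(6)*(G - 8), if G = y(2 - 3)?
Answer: -144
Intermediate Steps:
G = 4
m(h) = -3 + h² + h/2 (m(h) = -3 + ((h² + h*h) + h)/2 = -3 + ((h² + h²) + h)/2 = -3 + (2*h² + h)/2 = -3 + (h + 2*h²)/2 = -3 + (h² + h/2) = -3 + h² + h/2)
m(6)*(G - 8) = (-3 + 6² + (½)*6)*(4 - 8) = (-3 + 36 + 3)*(-4) = 36*(-4) = -144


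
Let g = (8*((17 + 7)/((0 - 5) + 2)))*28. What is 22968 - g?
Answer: 24760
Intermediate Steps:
g = -1792 (g = (8*(24/(-5 + 2)))*28 = (8*(24/(-3)))*28 = (8*(24*(-1/3)))*28 = (8*(-8))*28 = -64*28 = -1792)
22968 - g = 22968 - 1*(-1792) = 22968 + 1792 = 24760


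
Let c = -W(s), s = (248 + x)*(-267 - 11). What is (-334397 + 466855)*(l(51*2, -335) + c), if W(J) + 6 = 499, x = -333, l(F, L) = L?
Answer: -109675224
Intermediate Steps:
s = 23630 (s = (248 - 333)*(-267 - 11) = -85*(-278) = 23630)
W(J) = 493 (W(J) = -6 + 499 = 493)
c = -493 (c = -1*493 = -493)
(-334397 + 466855)*(l(51*2, -335) + c) = (-334397 + 466855)*(-335 - 493) = 132458*(-828) = -109675224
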